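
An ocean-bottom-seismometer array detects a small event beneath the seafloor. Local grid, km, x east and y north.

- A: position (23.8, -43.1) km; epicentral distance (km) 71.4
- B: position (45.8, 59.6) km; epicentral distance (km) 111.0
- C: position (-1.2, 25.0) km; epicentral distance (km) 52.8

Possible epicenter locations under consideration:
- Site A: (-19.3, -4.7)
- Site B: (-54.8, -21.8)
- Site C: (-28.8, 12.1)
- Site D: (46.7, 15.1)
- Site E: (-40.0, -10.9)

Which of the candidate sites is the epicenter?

Site E

For each candidate, compare |candidate − station| to the reported distance:
Site A: residuals A 13.7, B 19.5, C 18.0 → max 19.5 km
Site B: residuals A 10.0, B 18.4, C 18.4 → max 18.4 km
Site C: residuals A 4.8, B 22.6, C 22.3 → max 22.6 km
Site D: residuals A 8.9, B 66.5, C 3.9 → max 66.5 km
Site E: residuals A 0.1, B 0.0, C 0.1 → max 0.1 km
Only Site E has all residuals ≈ 0.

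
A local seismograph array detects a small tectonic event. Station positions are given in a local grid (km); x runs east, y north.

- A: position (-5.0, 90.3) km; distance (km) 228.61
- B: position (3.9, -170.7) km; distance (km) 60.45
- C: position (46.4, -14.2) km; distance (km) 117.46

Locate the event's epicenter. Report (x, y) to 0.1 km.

Circle about each station: (x + 5.0)² + (y − 90.3)² = 228.61²; (x − 3.9)² + (y + 170.7)² = 60.45²; (x − 46.4)² + (y + 14.2)² = 117.46².
Subtracting pairs of circle equations eliminates x²+y² and gives linear equations (the radical axes):
17.8 x − 522.0 y = 69582.94
102.8 x − 209.0 y = 32641.19
Solving the 2×2 system: x ≈ 50.0, y ≈ -131.6 km.
Check against A (with the unrounded x, y): √((x + 5.0)²+(y − 90.3)²) = 228.61 ≈ 228.61 km. ✓

50.0 km east, -131.6 km north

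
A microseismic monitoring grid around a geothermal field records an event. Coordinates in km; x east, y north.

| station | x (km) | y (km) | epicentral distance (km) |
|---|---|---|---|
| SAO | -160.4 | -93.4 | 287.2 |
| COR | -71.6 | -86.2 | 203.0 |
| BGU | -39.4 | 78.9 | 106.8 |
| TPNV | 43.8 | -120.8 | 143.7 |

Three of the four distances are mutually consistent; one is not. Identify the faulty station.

Solve using three stations at a time. Using SAO, COR, TPNV (subtract circle equations pairwise → linear system) gives (x, y) ≈ (108.5, 7.6).
Distances from that point to each station vs reported:
  SAO: calculated 287.3 vs reported 287.2 → residual 0.1 km
  COR: calculated 203.1 vs reported 203.0 → residual 0.1 km
  BGU: calculated 164.2 vs reported 106.8 → residual 57.4 km
  TPNV: calculated 143.8 vs reported 143.7 → residual 0.1 km
SAO, COR, TPNV are mutually consistent (residuals ≈ 0); BGU is off by 57.4 km.

BGU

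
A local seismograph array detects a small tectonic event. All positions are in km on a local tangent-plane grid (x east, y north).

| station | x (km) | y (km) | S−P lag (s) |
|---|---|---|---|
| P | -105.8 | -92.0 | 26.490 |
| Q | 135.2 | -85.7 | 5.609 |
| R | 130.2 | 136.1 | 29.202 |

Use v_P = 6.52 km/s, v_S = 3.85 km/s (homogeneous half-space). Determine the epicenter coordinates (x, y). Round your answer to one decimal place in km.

Distance from S−P lag: d = Δt · v_P v_S / (v_P − v_S) = Δt · (6.52·3.85)/(6.52−3.85) ≈ 9.4015·Δt.
So d_P = 249.05, d_Q = 52.73, d_R = 274.54 km.
Circle about each station: (x + 105.8)² + (y + 92.0)² = 249.05²; (x − 135.2)² + (y + 85.7)² = 52.73²; (x − 130.2)² + (y − 136.1)² = 274.54².
Subtracting the P equation from the Q and R equations removes the quadratic terms:
482.0 x + 12.6 y = 65211.34
472.0 x + 456.2 y = 2471.30
Solving the 2×2 system: x ≈ 138.9, y ≈ -138.3 km.
Check against P (with the unrounded x, y): √((x + 105.8)²+(y + 92.0)²) = 249.05 ≈ 249.05 km. ✓

138.9 km east, -138.3 km north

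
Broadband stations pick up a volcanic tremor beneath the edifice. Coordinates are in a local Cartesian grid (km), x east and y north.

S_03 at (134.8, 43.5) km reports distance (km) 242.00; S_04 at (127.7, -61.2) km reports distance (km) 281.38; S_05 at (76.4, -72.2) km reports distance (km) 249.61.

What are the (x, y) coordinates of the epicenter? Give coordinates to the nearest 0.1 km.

(-99.2, 105.2)

Circle about each station: (x − 134.8)² + (y − 43.5)² = 242.00²; (x − 127.7)² + (y + 61.2)² = 281.38²; (x − 76.4)² + (y + 72.2)² = 249.61².
Subtracting the S_03 equation from the S_04 and S_05 equations removes the quadratic terms:
-14.2 x − 209.4 y = -20621.26
-116.8 x − 231.4 y = -12754.64
Solving the 2×2 system: x ≈ -99.2, y ≈ 105.2 km.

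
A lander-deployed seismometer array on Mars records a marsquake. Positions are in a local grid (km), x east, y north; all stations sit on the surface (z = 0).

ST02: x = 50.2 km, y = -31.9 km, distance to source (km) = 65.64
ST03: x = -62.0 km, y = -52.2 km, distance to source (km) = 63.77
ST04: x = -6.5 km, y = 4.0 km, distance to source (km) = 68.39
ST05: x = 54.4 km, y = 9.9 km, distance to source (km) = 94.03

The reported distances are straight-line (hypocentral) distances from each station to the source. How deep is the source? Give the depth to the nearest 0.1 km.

z ≈ 25.0 km

Each station gives a sphere (x−x_i)² + (y−y_i)² + z² = d_i² (stations at z=0).
Subtracting the ST02 sphere from ST03 and ST04: z² cancels, leaving linear equations in x and y:
-224.4 x − 40.6 y = 3273.19
-113.4 x + 71.8 y = -3847.98
Solving: x ≈ -3.803, y ≈ -59.600 km (keep extra digits for the depth step; rounded: -3.8, -59.6).
Then from the ST02 sphere: z² = 65.64² − (x − 50.2)² − (y + 31.9)² with x = -3.803, y = -59.600, so z ≈ 25.000 ≈ 25.0 km.
Check against ST05 (with the unrounded solution): distance 94.04 ≈ 94.03 km. ✓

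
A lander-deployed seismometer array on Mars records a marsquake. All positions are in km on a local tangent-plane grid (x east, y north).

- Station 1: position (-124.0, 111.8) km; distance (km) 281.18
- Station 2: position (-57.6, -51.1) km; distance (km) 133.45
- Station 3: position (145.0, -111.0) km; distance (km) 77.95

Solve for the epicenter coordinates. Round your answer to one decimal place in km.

Circle about each station: (x + 124.0)² + (y − 111.8)² = 281.18²; (x + 57.6)² + (y + 51.1)² = 133.45²; (x − 145.0)² + (y + 111.0)² = 77.95².
Subtracting the Station 1 equation from the Station 2 and Station 3 equations removes the quadratic terms:
132.8 x − 325.8 y = 39307.02
538.0 x − 445.6 y = 78456.75
Solving the 2×2 system: x ≈ 69.3, y ≈ -92.4 km.
Check against Station 1 (with the unrounded x, y): √((x + 124.0)²+(y − 111.8)²) = 281.18 ≈ 281.18 km. ✓

69.3 km east, -92.4 km north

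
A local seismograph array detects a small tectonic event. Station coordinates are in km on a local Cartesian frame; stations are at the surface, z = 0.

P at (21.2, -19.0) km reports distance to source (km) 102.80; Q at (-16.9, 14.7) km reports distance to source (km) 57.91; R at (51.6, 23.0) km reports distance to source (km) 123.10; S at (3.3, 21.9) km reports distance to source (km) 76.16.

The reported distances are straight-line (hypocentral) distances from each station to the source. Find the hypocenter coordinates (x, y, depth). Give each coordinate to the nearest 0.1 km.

Each station gives a sphere (x−x_i)² + (y−y_i)² + z² = d_i² (stations at z=0).
Subtracting the P sphere from Q and R: z² cancels, leaving linear equations in x and y:
-76.2 x + 67.4 y = 6905.53
60.8 x + 84.0 y = -2204.65
Solving: x ≈ -69.404, y ≈ 23.990 km (keep extra digits for the depth step; rounded: -69.4, 24.0).
Then from the P sphere: z² = 102.80² − (x − 21.2)² − (y + 19.0)² with x = -69.404, y = 23.990, so z ≈ 22.597 ≈ 22.6 km.
Check against S (with the unrounded solution): distance 76.16 ≈ 76.16 km. ✓

x ≈ -69.4 km, y ≈ 24.0 km, depth ≈ 22.6 km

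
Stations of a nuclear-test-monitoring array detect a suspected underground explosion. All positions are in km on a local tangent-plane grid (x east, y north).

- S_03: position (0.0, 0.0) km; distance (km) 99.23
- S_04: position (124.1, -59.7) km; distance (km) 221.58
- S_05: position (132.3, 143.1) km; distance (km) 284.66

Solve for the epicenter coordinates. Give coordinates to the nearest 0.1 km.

(-95.2, -28.0)

Circle about each station: x² + y² = 99.23²; (x − 124.1)² + (y + 59.7)² = 221.58²; (x − 132.3)² + (y − 143.1)² = 284.66².
Subtracting the S_03 equation from the S_04 and S_05 equations removes the quadratic terms:
248.2 x − 119.4 y = -20286.20
264.6 x + 286.2 y = -33203.82
Solving the 2×2 system: x ≈ -95.2, y ≈ -28.0 km.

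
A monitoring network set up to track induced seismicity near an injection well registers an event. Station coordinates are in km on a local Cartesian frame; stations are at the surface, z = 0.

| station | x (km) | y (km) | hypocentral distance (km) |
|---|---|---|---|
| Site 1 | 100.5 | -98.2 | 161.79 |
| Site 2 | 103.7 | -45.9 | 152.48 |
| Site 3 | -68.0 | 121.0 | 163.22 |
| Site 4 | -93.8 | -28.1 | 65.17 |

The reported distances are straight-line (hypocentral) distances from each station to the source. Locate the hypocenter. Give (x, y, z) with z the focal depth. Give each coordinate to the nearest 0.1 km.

Each station gives a sphere (x−x_i)² + (y−y_i)² + z² = d_i² (stations at z=0).
Subtracting the Site 1 sphere from Site 2 and Site 3: z² cancels, leaving linear equations in x and y:
6.4 x + 104.6 y = -3957.14
-337.0 x + 438.4 y = -943.25
Solving: x ≈ -42.993, y ≈ -35.201 km (keep extra digits for the depth step; rounded: -43.0, -35.2).
Then from the Site 1 sphere: z² = 161.79² − (x − 100.5)² − (y + 98.2)² with x = -42.993, y = -35.201, so z ≈ 40.211 ≈ 40.2 km.

x ≈ -43.0 km, y ≈ -35.2 km, depth ≈ 40.2 km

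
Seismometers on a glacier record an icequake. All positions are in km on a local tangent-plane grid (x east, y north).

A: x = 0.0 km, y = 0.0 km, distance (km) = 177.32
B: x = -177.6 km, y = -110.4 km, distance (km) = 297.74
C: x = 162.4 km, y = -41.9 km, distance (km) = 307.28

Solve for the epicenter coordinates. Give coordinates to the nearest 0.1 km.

-64.7 km east, 165.1 km north

Circle about each station: x² + y² = 177.32²; (x + 177.6)² + (y + 110.4)² = 297.74²; (x − 162.4)² + (y + 41.9)² = 307.28².
Subtracting pairs of circle equations eliminates x²+y² and gives linear equations (the radical axes):
-355.2 x − 220.8 y = -13476.81
324.8 x − 83.8 y = -34849.25
Solving the 2×2 system: x ≈ -64.7, y ≈ 165.1 km.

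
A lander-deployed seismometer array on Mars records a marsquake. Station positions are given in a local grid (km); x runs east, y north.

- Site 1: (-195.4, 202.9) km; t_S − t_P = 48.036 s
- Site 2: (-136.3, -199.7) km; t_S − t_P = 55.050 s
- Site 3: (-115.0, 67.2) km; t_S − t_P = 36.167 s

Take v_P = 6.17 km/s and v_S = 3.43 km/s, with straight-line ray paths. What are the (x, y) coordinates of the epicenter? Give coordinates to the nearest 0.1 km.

Distance from S−P lag: d = Δt · v_P v_S / (v_P − v_S) = Δt · (6.17·3.43)/(6.17−3.43) ≈ 7.7238·Δt.
So d_Site 1 = 371.02, d_Site 2 = 425.19, d_Site 3 = 279.35 km.
Circle about each station: (x + 195.4)² + (y − 202.9)² = 371.02²; (x + 136.3)² + (y + 199.7)² = 425.19²; (x + 115.0)² + (y − 67.2)² = 279.35².
Subtracting pairs of circle equations eliminates x²+y² and gives linear equations (the radical axes):
118.2 x − 805.2 y = -64022.49
160.8 x − 271.4 y = -1989.31
Solving the 2×2 system: x ≈ 162.0, y ≈ 103.3 km.

162.0 km east, 103.3 km north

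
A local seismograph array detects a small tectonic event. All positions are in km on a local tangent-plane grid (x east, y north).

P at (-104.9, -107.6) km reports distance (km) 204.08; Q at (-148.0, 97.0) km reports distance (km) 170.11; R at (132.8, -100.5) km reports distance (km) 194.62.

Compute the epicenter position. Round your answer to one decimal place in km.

Circle about each station: (x + 104.9)² + (y + 107.6)² = 204.08²; (x + 148.0)² + (y − 97.0)² = 170.11²; (x − 132.8)² + (y + 100.5)² = 194.62².
Subtracting pairs of circle equations eliminates x²+y² and gives linear equations (the radical axes):
-86.2 x + 409.2 y = 21442.46
475.4 x + 14.2 y = 8926.02
Solving the 2×2 system: x ≈ 17.1, y ≈ 56.0 km.
Check against P (with the unrounded x, y): √((x + 104.9)²+(y + 107.6)²) = 204.09 ≈ 204.08 km. ✓

x ≈ 17.1 km, y ≈ 56.0 km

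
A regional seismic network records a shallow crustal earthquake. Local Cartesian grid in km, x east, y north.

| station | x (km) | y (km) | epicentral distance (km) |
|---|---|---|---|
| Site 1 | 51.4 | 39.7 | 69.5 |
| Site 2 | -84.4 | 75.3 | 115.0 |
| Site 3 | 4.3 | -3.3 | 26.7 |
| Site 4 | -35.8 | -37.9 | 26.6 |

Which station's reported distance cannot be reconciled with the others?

Solve using three stations at a time. Using Site 2, Site 3, Site 4 (subtract circle equations pairwise → linear system) gives (x, y) ≈ (-17.7, -18.4).
Distances from that point to each station vs reported:
  Site 1: calculated 90.3 vs reported 69.5 → residual 20.8 km
  Site 2: calculated 115.0 vs reported 115.0 → residual 0.0 km
  Site 3: calculated 26.7 vs reported 26.7 → residual 0.0 km
  Site 4: calculated 26.6 vs reported 26.6 → residual 0.0 km
Site 2, Site 3, Site 4 are mutually consistent (residuals ≈ 0); Site 1 is off by 20.8 km.

Site 1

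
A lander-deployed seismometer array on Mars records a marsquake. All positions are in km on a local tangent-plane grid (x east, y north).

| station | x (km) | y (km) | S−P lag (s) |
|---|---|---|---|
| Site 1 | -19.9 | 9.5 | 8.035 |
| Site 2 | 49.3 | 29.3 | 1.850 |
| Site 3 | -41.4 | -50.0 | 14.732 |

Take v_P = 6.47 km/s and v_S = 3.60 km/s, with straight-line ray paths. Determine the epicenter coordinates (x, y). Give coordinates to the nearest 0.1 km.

Distance from S−P lag: d = Δt · v_P v_S / (v_P − v_S) = Δt · (6.47·3.60)/(6.47−3.60) ≈ 8.1157·Δt.
So d_Site 1 = 65.21, d_Site 2 = 15.01, d_Site 3 = 119.56 km.
Circle about each station: (x + 19.9)² + (y − 9.5)² = 65.21²; (x − 49.3)² + (y − 29.3)² = 15.01²; (x + 41.4)² + (y + 50.0)² = 119.56².
Subtracting the Site 1 equation from the Site 2 and Site 3 equations removes the quadratic terms:
138.4 x + 39.6 y = 6829.76
-43.0 x − 119.0 y = -6314.55
Solving the 2×2 system: x ≈ 38.1, y ≈ 39.3 km.

(38.1, 39.3)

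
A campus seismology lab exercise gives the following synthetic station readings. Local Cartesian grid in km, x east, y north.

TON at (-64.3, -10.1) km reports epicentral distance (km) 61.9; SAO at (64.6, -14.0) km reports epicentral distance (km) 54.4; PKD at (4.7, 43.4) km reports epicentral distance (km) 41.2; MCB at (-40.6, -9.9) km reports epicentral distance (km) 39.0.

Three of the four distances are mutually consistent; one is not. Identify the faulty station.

Solve using three stations at a time. Using TON, PKD, MCB (subtract circle equations pairwise → linear system) gives (x, y) ≈ (-3.8, 3.1).
Distances from that point to each station vs reported:
  TON: calculated 61.9 vs reported 61.9 → residual 0.0 km
  SAO: calculated 70.5 vs reported 54.4 → residual 16.1 km
  PKD: calculated 41.2 vs reported 41.2 → residual 0.0 km
  MCB: calculated 39.0 vs reported 39.0 → residual 0.0 km
TON, PKD, MCB are mutually consistent (residuals ≈ 0); SAO is off by 16.1 km.

SAO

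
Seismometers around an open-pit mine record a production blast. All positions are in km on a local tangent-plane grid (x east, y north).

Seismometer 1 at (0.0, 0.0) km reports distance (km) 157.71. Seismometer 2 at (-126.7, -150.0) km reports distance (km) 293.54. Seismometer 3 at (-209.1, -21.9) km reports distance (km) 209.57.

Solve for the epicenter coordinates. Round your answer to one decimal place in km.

-74.7 km east, 138.9 km north

Circle about each station: x² + y² = 157.71²; (x + 126.7)² + (y + 150.0)² = 293.54²; (x + 209.1)² + (y + 21.9)² = 209.57².
Subtracting the Seismometer 1 equation from the Seismometer 2 and Seismometer 3 equations removes the quadratic terms:
-253.4 x − 300.0 y = -22740.40
-418.2 x − 43.8 y = 25155.28
Solving the 2×2 system: x ≈ -74.7, y ≈ 138.9 km.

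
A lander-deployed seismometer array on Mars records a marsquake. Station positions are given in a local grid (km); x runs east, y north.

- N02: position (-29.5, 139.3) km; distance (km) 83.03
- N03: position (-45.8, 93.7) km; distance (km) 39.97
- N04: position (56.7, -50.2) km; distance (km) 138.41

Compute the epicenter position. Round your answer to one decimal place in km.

Circle about each station: (x + 29.5)² + (y − 139.3)² = 83.03²; (x + 45.8)² + (y − 93.7)² = 39.97²; (x − 56.7)² + (y + 50.2)² = 138.41².
Subtracting the N02 equation from the N03 and N04 equations removes the quadratic terms:
-32.6 x − 91.2 y = -4101.03
172.4 x − 379.0 y = -26803.16
Solving the 2×2 system: x ≈ -31.7, y ≈ 56.3 km.

(-31.7, 56.3)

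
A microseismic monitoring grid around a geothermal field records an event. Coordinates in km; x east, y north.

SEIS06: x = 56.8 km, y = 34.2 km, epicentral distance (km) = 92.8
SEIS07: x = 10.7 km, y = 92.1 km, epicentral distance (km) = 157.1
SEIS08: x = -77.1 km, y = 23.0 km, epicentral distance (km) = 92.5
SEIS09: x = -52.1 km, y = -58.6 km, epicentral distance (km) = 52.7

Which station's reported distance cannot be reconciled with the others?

SEIS07

Solve using three stations at a time. Using SEIS06, SEIS08, SEIS09 (subtract circle equations pairwise → linear system) gives (x, y) ≈ (-5.0, -35.0).
Distances from that point to each station vs reported:
  SEIS06: calculated 92.8 vs reported 92.8 → residual 0.0 km
  SEIS07: calculated 128.0 vs reported 157.1 → residual 29.1 km
  SEIS08: calculated 92.5 vs reported 92.5 → residual 0.0 km
  SEIS09: calculated 52.7 vs reported 52.7 → residual 0.0 km
SEIS06, SEIS08, SEIS09 are mutually consistent (residuals ≈ 0); SEIS07 is off by 29.1 km.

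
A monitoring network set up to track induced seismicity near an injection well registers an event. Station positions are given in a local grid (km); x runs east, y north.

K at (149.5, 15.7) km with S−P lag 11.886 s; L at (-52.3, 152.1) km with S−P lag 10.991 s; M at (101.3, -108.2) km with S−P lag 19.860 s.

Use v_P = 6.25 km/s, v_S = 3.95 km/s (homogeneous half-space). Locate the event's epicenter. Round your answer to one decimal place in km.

(53.3, 99.5)

Distance from S−P lag: d = Δt · v_P v_S / (v_P − v_S) = Δt · (6.25·3.95)/(6.25−3.95) ≈ 10.7337·Δt.
So d_K = 127.58, d_L = 117.97, d_M = 213.17 km.
Circle about each station: (x − 149.5)² + (y − 15.7)² = 127.58²; (x + 52.3)² + (y − 152.1)² = 117.97²; (x − 101.3)² + (y + 108.2)² = 213.17².
Subtracting the K equation from the L and M equations removes the quadratic terms:
-403.6 x + 272.8 y = 5632.70
-96.4 x − 247.8 y = -29792.60
Solving the 2×2 system: x ≈ 53.3, y ≈ 99.5 km.
Check against K (with the unrounded x, y): √((x − 149.5)²+(y − 15.7)²) = 127.58 ≈ 127.58 km. ✓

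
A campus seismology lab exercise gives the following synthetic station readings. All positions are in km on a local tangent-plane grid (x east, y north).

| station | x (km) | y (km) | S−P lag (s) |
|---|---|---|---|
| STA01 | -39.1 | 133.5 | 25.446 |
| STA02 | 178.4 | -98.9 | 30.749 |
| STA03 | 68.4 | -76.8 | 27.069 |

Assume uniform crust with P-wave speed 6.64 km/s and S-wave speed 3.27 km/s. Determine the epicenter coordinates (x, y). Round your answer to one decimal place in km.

(119.0, 90.1)

Distance from S−P lag: d = Δt · v_P v_S / (v_P − v_S) = Δt · (6.64·3.27)/(6.64−3.27) ≈ 6.4430·Δt.
So d_STA01 = 163.95, d_STA02 = 198.11, d_STA03 = 174.40 km.
Circle about each station: (x + 39.1)² + (y − 133.5)² = 163.95²; (x − 178.4)² + (y + 98.9)² = 198.11²; (x − 68.4)² + (y + 76.8)² = 174.40².
Subtracting the STA01 equation from the STA02 and STA03 equations removes the quadratic terms:
435.0 x − 464.8 y = 9888.74
215.0 x − 420.6 y = -12310.02
Solving the 2×2 system: x ≈ 119.0, y ≈ 90.1 km.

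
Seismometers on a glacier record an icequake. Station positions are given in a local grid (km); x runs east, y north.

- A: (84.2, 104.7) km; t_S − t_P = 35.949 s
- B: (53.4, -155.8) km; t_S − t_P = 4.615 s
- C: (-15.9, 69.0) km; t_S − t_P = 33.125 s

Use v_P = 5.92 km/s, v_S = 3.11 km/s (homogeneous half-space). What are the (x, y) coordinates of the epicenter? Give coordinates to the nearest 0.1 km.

x ≈ 69.8 km, y ≈ -130.4 km

Distance from S−P lag: d = Δt · v_P v_S / (v_P − v_S) = Δt · (5.92·3.11)/(5.92−3.11) ≈ 6.5520·Δt.
So d_A = 235.54, d_B = 30.24, d_C = 217.04 km.
Circle about each station: (x − 84.2)² + (y − 104.7)² = 235.54²; (x − 53.4)² + (y + 155.8)² = 30.24²; (x + 15.9)² + (y − 69.0)² = 217.04².
Subtracting the A equation from the B and C equations removes the quadratic terms:
-61.6 x − 521.0 y = 63638.10
-200.2 x − 71.4 y = -4665.19
Solving the 2×2 system: x ≈ 69.8, y ≈ -130.4 km.
Check against A (with the unrounded x, y): √((x − 84.2)²+(y − 104.7)²) = 235.54 ≈ 235.54 km. ✓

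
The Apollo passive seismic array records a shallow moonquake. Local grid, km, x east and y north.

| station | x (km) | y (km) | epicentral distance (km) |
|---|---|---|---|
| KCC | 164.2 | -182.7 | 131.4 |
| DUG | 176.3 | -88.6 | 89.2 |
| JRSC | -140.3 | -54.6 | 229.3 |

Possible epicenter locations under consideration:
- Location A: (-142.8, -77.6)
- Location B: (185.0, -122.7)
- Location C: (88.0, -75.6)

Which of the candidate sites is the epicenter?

For each candidate, compare |candidate − station| to the reported distance:
Location A: residuals KCC 193.1, DUG 230.1, JRSC 206.2 → max 230.1 km
Location B: residuals KCC 67.9, DUG 54.0, JRSC 103.1 → max 103.1 km
Location C: residuals KCC 0.0, DUG 0.1, JRSC 0.0 → max 0.1 km
Only Location C has all residuals ≈ 0.

Location C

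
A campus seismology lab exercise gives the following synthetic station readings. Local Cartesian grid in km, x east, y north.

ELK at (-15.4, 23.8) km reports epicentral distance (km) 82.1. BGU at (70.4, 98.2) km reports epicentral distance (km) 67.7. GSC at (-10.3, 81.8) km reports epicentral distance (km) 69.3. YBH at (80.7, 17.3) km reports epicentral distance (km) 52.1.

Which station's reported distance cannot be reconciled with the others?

Solve using three stations at a time. Using ELK, GSC, YBH (subtract circle equations pairwise → linear system) gives (x, y) ≈ (56.5, 63.4).
Distances from that point to each station vs reported:
  ELK: calculated 82.1 vs reported 82.1 → residual 0.0 km
  BGU: calculated 37.5 vs reported 67.7 → residual 30.2 km
  GSC: calculated 69.3 vs reported 69.3 → residual 0.0 km
  YBH: calculated 52.1 vs reported 52.1 → residual 0.0 km
ELK, GSC, YBH are mutually consistent (residuals ≈ 0); BGU is off by 30.2 km.

BGU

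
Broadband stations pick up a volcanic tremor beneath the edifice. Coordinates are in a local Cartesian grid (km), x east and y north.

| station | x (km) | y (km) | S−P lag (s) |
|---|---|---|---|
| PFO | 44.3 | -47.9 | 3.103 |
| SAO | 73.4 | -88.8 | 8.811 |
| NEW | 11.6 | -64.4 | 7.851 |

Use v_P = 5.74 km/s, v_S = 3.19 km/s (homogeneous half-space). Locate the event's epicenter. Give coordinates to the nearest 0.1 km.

54.9 km east, -28.3 km north

Distance from S−P lag: d = Δt · v_P v_S / (v_P − v_S) = Δt · (5.74·3.19)/(5.74−3.19) ≈ 7.1806·Δt.
So d_PFO = 22.28, d_SAO = 63.27, d_NEW = 56.38 km.
Circle about each station: (x − 44.3)² + (y + 47.9)² = 22.28²; (x − 73.4)² + (y + 88.8)² = 63.27²; (x − 11.6)² + (y + 64.4)² = 56.38².
Subtracting pairs of circle equations eliminates x²+y² and gives linear equations (the radical axes):
58.2 x − 81.8 y = 5509.41
-65.4 x − 33.0 y = -2657.29
Solving the 2×2 system: x ≈ 54.9, y ≈ -28.3 km.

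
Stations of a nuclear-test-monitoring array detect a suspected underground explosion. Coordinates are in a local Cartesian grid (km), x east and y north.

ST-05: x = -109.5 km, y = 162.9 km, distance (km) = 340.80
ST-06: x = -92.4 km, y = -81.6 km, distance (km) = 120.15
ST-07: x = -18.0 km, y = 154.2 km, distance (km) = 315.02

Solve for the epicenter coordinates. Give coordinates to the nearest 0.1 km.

Circle about each station: (x + 109.5)² + (y − 162.9)² = 340.80²; (x + 92.4)² + (y + 81.6)² = 120.15²; (x + 18.0)² + (y − 154.2)² = 315.02².
Subtracting the ST-05 equation from the ST-06 and ST-07 equations removes the quadratic terms:
34.2 x − 489.0 y = 78378.28
183.0 x − 17.4 y = 2482.02
Solving the 2×2 system: x ≈ -1.7, y ≈ -160.4 km.
Check against ST-05 (with the unrounded x, y): √((x + 109.5)²+(y − 162.9)²) = 340.80 ≈ 340.80 km. ✓

-1.7 km east, -160.4 km north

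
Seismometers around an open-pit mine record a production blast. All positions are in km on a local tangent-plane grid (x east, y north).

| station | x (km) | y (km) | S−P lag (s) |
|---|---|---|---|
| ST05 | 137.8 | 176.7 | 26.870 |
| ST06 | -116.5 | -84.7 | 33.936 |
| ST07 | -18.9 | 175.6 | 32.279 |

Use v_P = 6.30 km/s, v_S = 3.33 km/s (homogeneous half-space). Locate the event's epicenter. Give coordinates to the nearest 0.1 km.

x ≈ 111.7 km, y ≈ -11.3 km

Distance from S−P lag: d = Δt · v_P v_S / (v_P − v_S) = Δt · (6.30·3.33)/(6.30−3.33) ≈ 7.0636·Δt.
So d_ST05 = 189.80, d_ST06 = 239.71, d_ST07 = 228.01 km.
Circle about each station: (x − 137.8)² + (y − 176.7)² = 189.80²; (x + 116.5)² + (y + 84.7)² = 239.71²; (x + 18.9)² + (y − 175.6)² = 228.01².
Subtracting the ST05 equation from the ST06 and ST07 equations removes the quadratic terms:
-508.6 x − 522.8 y = -50902.23
-313.4 x − 2.2 y = -34983.68
Solving the 2×2 system: x ≈ 111.7, y ≈ -11.3 km.
Check against ST05 (with the unrounded x, y): √((x − 137.8)²+(y − 176.7)²) = 189.81 ≈ 189.80 km. ✓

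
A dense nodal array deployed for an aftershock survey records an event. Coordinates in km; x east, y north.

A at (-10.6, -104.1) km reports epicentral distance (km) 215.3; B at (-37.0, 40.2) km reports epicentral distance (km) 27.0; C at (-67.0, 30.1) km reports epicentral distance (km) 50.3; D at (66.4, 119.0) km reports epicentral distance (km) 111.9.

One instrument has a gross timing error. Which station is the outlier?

Solve using three stations at a time. Using B, C, D (subtract circle equations pairwise → linear system) gives (x, y) ≈ (-32.7, 67.0).
Distances from that point to each station vs reported:
  A: calculated 172.5 vs reported 215.3 → residual 42.8 km
  B: calculated 27.1 vs reported 27.0 → residual 0.1 km
  C: calculated 50.4 vs reported 50.3 → residual 0.1 km
  D: calculated 111.9 vs reported 111.9 → residual 0.0 km
B, C, D are mutually consistent (residuals ≈ 0); A is off by 42.8 km.

A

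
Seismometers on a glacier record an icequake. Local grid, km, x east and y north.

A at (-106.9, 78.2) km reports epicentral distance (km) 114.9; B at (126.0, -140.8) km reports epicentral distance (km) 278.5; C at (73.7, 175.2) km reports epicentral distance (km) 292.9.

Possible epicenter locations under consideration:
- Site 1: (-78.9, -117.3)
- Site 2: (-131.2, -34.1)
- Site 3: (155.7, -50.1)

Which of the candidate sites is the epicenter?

Site 2

For each candidate, compare |candidate − station| to the reported distance:
Site 1: residuals A 82.6, B 72.3, C 37.0 → max 82.6 km
Site 2: residuals A 0.0, B 0.0, C 0.0 → max 0.0 km
Site 3: residuals A 177.4, B 183.1, C 53.1 → max 183.1 km
Only Site 2 has all residuals ≈ 0.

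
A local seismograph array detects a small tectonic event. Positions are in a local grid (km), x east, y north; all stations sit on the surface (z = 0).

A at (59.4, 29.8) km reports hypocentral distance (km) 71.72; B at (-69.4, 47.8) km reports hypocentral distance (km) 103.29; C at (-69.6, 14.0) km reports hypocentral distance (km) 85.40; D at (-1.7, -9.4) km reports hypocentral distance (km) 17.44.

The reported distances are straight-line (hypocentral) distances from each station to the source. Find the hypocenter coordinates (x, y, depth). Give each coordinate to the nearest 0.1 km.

Each station gives a sphere (x−x_i)² + (y−y_i)² + z² = d_i² (stations at z=0).
Subtracting the A sphere from B and C: z² cancels, leaving linear equations in x and y:
-257.6 x + 36.0 y = -2840.27
-258.0 x − 31.6 y = -1525.64
Solving: x ≈ 8.301, y ≈ -19.496 km (keep extra digits for the depth step; rounded: 8.3, -19.5).
Then from the A sphere: z² = 71.72² − (x − 59.4)² − (y − 29.8)² with x = 8.301, y = -19.496, so z ≈ 10.127 ≈ 10.1 km.

x ≈ 8.3 km, y ≈ -19.5 km, depth ≈ 10.1 km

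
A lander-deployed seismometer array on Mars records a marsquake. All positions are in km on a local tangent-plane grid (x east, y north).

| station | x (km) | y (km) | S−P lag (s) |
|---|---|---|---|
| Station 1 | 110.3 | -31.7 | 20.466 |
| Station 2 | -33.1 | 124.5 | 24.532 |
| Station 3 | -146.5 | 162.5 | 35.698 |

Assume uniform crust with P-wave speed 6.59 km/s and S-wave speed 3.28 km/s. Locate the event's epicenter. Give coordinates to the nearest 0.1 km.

(-23.3, -35.4)

Distance from S−P lag: d = Δt · v_P v_S / (v_P − v_S) = Δt · (6.59·3.28)/(6.59−3.28) ≈ 6.5303·Δt.
So d_Station 1 = 133.65, d_Station 2 = 160.20, d_Station 3 = 233.12 km.
Circle about each station: (x − 110.3)² + (y + 31.7)² = 133.65²; (x + 33.1)² + (y − 124.5)² = 160.20²; (x + 146.5)² + (y − 162.5)² = 233.12².
Subtracting pairs of circle equations eliminates x²+y² and gives linear equations (the radical axes):
-286.8 x + 312.4 y = -4376.84
-513.6 x + 388.4 y = -1785.09
Solving the 2×2 system: x ≈ -23.3, y ≈ -35.4 km.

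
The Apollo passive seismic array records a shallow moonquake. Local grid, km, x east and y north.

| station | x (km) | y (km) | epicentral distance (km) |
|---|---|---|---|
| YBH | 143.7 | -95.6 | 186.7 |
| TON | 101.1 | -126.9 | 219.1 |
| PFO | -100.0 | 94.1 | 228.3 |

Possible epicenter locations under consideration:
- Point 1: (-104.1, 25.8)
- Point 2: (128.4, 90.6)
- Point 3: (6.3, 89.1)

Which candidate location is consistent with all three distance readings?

Point 2

For each candidate, compare |candidate − station| to the reported distance:
Point 1: residuals YBH 89.2, TON 36.7, PFO 159.9 → max 159.9 km
Point 2: residuals YBH 0.1, TON 0.1, PFO 0.1 → max 0.1 km
Point 3: residuals YBH 43.5, TON 16.8, PFO 121.9 → max 121.9 km
Only Point 2 has all residuals ≈ 0.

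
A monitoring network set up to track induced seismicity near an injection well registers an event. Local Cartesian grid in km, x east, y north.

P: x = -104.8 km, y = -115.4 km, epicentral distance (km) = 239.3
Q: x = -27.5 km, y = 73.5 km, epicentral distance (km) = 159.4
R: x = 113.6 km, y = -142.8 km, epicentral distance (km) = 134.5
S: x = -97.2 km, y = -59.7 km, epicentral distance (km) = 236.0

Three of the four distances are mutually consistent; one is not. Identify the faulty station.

Solve using three stations at a time. Using P, Q, R (subtract circle equations pairwise → linear system) gives (x, y) ≈ (109.2, -8.4).
Distances from that point to each station vs reported:
  P: calculated 239.3 vs reported 239.3 → residual 0.0 km
  Q: calculated 159.4 vs reported 159.4 → residual 0.0 km
  R: calculated 134.5 vs reported 134.5 → residual 0.0 km
  S: calculated 212.7 vs reported 236.0 → residual 23.3 km
P, Q, R are mutually consistent (residuals ≈ 0); S is off by 23.3 km.

S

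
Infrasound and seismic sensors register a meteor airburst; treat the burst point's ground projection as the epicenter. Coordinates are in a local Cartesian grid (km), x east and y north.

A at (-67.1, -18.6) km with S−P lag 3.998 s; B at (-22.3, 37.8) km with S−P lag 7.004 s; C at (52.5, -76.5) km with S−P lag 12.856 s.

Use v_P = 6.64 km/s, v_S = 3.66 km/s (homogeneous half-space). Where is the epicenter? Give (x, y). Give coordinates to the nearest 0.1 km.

(-34.5, -18.0)

Distance from S−P lag: d = Δt · v_P v_S / (v_P − v_S) = Δt · (6.64·3.66)/(6.64−3.66) ≈ 8.1552·Δt.
So d_A = 32.60, d_B = 57.12, d_C = 104.84 km.
Circle about each station: (x + 67.1)² + (y + 18.6)² = 32.60²; (x + 22.3)² + (y − 37.8)² = 57.12²; (x − 52.5)² + (y + 76.5)² = 104.84².
Subtracting the A equation from the B and C equations removes the quadratic terms:
89.6 x + 112.8 y = -5122.17
239.2 x − 115.8 y = -6168.54
Solving the 2×2 system: x ≈ -34.5, y ≈ -18.0 km.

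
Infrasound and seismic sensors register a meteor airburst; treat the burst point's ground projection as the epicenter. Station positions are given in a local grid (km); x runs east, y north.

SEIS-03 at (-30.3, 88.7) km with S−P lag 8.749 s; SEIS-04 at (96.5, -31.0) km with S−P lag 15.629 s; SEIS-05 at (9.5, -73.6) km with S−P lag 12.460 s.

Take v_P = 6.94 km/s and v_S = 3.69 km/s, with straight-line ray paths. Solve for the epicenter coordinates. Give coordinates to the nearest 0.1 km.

x ≈ -14.9 km, y ≈ 21.5 km

Distance from S−P lag: d = Δt · v_P v_S / (v_P − v_S) = Δt · (6.94·3.69)/(6.94−3.69) ≈ 7.8796·Δt.
So d_SEIS-03 = 68.94, d_SEIS-04 = 123.15, d_SEIS-05 = 98.18 km.
Circle about each station: (x + 30.3)² + (y − 88.7)² = 68.94²; (x − 96.5)² + (y + 31.0)² = 123.15²; (x − 9.5)² + (y + 73.6)² = 98.18².
Subtracting pairs of circle equations eliminates x²+y² and gives linear equations (the radical axes):
253.6 x − 239.4 y = -8925.73
79.6 x − 324.6 y = -8165.16
Solving the 2×2 system: x ≈ -14.9, y ≈ 21.5 km.
Check against SEIS-03 (with the unrounded x, y): √((x + 30.3)²+(y − 88.7)²) = 68.94 ≈ 68.94 km. ✓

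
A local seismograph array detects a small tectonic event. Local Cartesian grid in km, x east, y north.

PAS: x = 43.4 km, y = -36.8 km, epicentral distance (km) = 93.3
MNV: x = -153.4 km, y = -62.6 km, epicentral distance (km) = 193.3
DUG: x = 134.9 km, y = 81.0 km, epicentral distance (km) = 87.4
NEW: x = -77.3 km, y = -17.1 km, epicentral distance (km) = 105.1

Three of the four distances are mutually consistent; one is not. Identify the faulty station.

Solve using three stations at a time. Using PAS, MNV, NEW (subtract circle equations pairwise → linear system) gives (x, y) ≈ (5.0, 48.1).
Distances from that point to each station vs reported:
  PAS: calculated 93.2 vs reported 93.3 → residual 0.1 km
  MNV: calculated 193.2 vs reported 193.3 → residual 0.1 km
  DUG: calculated 134.0 vs reported 87.4 → residual 46.6 km
  NEW: calculated 105.0 vs reported 105.1 → residual 0.1 km
PAS, MNV, NEW are mutually consistent (residuals ≈ 0); DUG is off by 46.6 km.

DUG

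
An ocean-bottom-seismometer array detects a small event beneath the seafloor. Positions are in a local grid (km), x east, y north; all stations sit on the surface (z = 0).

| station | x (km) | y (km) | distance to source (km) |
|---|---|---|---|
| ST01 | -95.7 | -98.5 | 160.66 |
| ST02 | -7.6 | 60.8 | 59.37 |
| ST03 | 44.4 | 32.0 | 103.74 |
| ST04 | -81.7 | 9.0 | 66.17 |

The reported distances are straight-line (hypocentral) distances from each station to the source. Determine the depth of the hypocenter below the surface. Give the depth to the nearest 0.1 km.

Each station gives a sphere (x−x_i)² + (y−y_i)² + z² = d_i² (stations at z=0).
Subtracting the ST01 sphere from ST02 and ST03: z² cancels, leaving linear equations in x and y:
176.2 x + 318.6 y = 7180.50
280.2 x + 261.0 y = -815.73
Solving: x ≈ -49.303, y ≈ 49.804 km (keep extra digits for the depth step; rounded: -49.3, 49.8).
Then from the ST01 sphere: z² = 160.66² − (x + 95.7)² − (y + 98.5)² with x = -49.303, y = 49.804, so z ≈ 40.803 ≈ 40.8 km.
Check against ST04 (with the unrounded solution): distance 66.18 ≈ 66.17 km. ✓

depth ≈ 40.8 km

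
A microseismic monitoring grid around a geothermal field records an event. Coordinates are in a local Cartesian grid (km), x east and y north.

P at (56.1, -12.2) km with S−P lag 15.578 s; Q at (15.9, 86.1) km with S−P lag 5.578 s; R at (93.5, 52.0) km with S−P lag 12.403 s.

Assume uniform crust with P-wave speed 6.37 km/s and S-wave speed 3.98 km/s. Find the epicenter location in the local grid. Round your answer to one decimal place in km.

Distance from S−P lag: d = Δt · v_P v_S / (v_P − v_S) = Δt · (6.37·3.98)/(6.37−3.98) ≈ 10.6078·Δt.
So d_P = 165.25, d_Q = 59.17, d_R = 131.57 km.
Circle about each station: (x − 56.1)² + (y + 12.2)² = 165.25²; (x − 15.9)² + (y − 86.1)² = 59.17²; (x − 93.5)² + (y − 52.0)² = 131.57².
Subtracting the P equation from the Q and R equations removes the quadratic terms:
-80.4 x + 196.6 y = 28176.44
74.8 x + 128.4 y = 18147.10
Solving the 2×2 system: x ≈ -2.0, y ≈ 142.5 km.

-2.0 km east, 142.5 km north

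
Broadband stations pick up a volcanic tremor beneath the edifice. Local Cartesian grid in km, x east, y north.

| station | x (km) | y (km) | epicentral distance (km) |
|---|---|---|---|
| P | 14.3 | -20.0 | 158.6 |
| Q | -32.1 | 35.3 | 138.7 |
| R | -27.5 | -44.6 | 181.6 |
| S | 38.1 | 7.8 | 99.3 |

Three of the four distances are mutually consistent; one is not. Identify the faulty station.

Solve using three stations at a time. Using Q, R, S (subtract circle equations pairwise → linear system) gives (x, y) ≈ (96.0, 88.6).
Distances from that point to each station vs reported:
  P: calculated 135.9 vs reported 158.6 → residual 22.7 km
  Q: calculated 138.8 vs reported 138.7 → residual 0.1 km
  R: calculated 181.7 vs reported 181.6 → residual 0.1 km
  S: calculated 99.4 vs reported 99.3 → residual 0.1 km
Q, R, S are mutually consistent (residuals ≈ 0); P is off by 22.7 km.

P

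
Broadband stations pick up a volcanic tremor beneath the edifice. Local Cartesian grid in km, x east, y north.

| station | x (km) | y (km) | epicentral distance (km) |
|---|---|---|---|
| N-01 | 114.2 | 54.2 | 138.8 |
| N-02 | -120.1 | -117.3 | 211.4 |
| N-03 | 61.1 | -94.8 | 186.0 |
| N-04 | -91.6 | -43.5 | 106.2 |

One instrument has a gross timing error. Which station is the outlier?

Solve using three stations at a time. Using N-01, N-02, N-03 (subtract circle equations pairwise → linear system) gives (x, y) ≈ (-23.6, 70.8).
Distances from that point to each station vs reported:
  N-01: calculated 138.8 vs reported 138.8 → residual 0.0 km
  N-02: calculated 211.4 vs reported 211.4 → residual 0.0 km
  N-03: calculated 186.0 vs reported 186.0 → residual 0.0 km
  N-04: calculated 133.0 vs reported 106.2 → residual 26.8 km
N-01, N-02, N-03 are mutually consistent (residuals ≈ 0); N-04 is off by 26.8 km.

N-04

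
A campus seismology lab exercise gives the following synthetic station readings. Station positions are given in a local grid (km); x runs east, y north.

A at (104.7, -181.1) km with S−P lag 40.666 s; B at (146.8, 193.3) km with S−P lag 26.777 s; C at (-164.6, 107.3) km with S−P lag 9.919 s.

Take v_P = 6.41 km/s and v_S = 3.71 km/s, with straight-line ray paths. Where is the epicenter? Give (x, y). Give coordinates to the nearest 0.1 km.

Distance from S−P lag: d = Δt · v_P v_S / (v_P − v_S) = Δt · (6.41·3.71)/(6.41−3.71) ≈ 8.8078·Δt.
So d_A = 358.18, d_B = 235.85, d_C = 87.36 km.
Circle about each station: (x − 104.7)² + (y + 181.1)² = 358.18²; (x − 146.8)² + (y − 193.3)² = 235.85²; (x + 164.6)² + (y − 107.3)² = 87.36².
Subtracting the A equation from the B and C equations removes the quadratic terms:
84.2 x + 748.8 y = 87823.52
-538.6 x + 576.8 y = 115508.29
Solving the 2×2 system: x ≈ -79.3, y ≈ 126.2 km.
Check against A (with the unrounded x, y): √((x − 104.7)²+(y + 181.1)²) = 358.18 ≈ 358.18 km. ✓

-79.3 km east, 126.2 km north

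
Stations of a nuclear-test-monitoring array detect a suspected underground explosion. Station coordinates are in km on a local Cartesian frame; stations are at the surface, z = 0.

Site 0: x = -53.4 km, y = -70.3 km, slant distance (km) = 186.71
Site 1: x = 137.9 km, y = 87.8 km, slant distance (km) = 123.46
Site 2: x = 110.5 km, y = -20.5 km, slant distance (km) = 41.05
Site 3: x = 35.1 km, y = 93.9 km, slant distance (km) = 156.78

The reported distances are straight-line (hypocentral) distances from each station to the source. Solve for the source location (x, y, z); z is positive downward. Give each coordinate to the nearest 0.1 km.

(124.8, -29.1, 37.5)

Each station gives a sphere (x−x_i)² + (y−y_i)² + z² = d_i² (stations at z=0).
Subtracting the Site 0 sphere from Site 1 and Site 2: z² cancels, leaving linear equations in x and y:
382.6 x + 316.2 y = 38549.85
327.8 x + 99.6 y = 38012.37
Solving: x ≈ 124.802, y ≈ -29.094 km (keep extra digits for the depth step; rounded: 124.8, -29.1).
Then from the Site 0 sphere: z² = 186.71² − (x + 53.4)² − (y + 70.3)² with x = 124.802, y = -29.094, so z ≈ 37.506 ≈ 37.5 km.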